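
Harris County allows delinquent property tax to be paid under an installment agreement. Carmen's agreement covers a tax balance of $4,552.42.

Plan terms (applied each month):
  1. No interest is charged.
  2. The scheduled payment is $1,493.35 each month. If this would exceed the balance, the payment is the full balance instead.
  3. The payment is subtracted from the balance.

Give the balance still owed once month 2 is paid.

Month 1: $4,552.42 − $1,493.35 → $3,059.07
Month 2: $3,059.07 − $1,493.35 → $1,565.72

$1,565.72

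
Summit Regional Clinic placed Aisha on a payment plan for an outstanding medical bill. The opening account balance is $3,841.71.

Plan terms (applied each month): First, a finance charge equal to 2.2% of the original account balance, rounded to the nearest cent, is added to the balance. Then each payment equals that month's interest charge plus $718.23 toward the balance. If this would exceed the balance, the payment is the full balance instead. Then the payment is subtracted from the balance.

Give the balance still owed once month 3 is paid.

Month 1: $3,841.71 +$84.52 interest = $3,926.23; pay $802.75 → $3,123.48
Month 2: $3,123.48 +$84.52 interest = $3,208.00; pay $802.75 → $2,405.25
Month 3: $2,405.25 +$84.52 interest = $2,489.77; pay $802.75 → $1,687.02

$1,687.02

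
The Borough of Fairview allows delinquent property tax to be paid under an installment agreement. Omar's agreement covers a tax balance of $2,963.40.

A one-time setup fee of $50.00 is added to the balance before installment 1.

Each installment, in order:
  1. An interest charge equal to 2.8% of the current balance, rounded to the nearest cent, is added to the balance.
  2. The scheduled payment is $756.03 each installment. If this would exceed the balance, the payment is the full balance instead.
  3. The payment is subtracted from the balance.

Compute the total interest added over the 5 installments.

# | Opening | Interest | Payment | End bal
1 | $3,013.40 | $84.38 | $756.03 | $2,341.75
2 | $2,341.75 | $65.57 | $756.03 | $1,651.29
3 | $1,651.29 | $46.24 | $756.03 | $941.50
4 | $941.50 | $26.36 | $756.03 | $211.83
5 | $211.83 | $5.93 | $217.76 | $0.00
Total interest: $84.38 + $65.57 + $46.24 + $26.36 + $5.93 = $228.48

$228.48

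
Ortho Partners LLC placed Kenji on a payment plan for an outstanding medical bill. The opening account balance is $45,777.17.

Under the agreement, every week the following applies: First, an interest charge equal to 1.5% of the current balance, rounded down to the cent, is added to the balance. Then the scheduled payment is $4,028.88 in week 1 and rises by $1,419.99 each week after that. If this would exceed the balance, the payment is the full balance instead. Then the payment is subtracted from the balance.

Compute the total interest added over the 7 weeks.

$2,970.26

Week 1: $45,777.17 +$686.65 interest = $46,463.82; pay $4,028.88 → $42,434.94
Week 2: $42,434.94 +$636.52 interest = $43,071.46; pay $5,448.87 → $37,622.59
Week 3: $37,622.59 +$564.33 interest = $38,186.92; pay $6,868.86 → $31,318.06
Week 4: $31,318.06 +$469.77 interest = $31,787.83; pay $8,288.85 → $23,498.98
Week 5: $23,498.98 +$352.48 interest = $23,851.46; pay $9,708.84 → $14,142.62
Week 6: $14,142.62 +$212.13 interest = $14,354.75; pay $11,128.83 → $3,225.92
Week 7: $3,225.92 +$48.38 interest = $3,274.30; pay $3,274.30 → $0.00
Total interest: $686.65 + $636.52 + $564.33 + $469.77 + $352.48 + $212.13 + $48.38 = $2,970.26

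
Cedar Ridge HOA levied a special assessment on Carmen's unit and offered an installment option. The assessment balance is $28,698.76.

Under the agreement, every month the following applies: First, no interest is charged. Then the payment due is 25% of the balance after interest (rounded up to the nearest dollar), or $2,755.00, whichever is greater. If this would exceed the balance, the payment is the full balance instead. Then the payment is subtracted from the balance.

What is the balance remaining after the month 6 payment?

$3,569.76

Month 1: opening $28,698.76; payment $7,175.00; balance $21,523.76
Month 2: opening $21,523.76; payment $5,381.00; balance $16,142.76
Month 3: opening $16,142.76; payment $4,036.00; balance $12,106.76
Month 4: opening $12,106.76; payment $3,027.00; balance $9,079.76
Month 5: opening $9,079.76; payment $2,755.00; balance $6,324.76
Month 6: opening $6,324.76; payment $2,755.00; balance $3,569.76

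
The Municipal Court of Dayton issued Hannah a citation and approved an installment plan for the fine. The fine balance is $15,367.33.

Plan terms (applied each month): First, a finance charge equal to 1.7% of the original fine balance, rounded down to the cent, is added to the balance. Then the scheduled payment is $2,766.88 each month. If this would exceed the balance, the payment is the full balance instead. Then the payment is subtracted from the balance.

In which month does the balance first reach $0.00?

Month 1: $15,367.33 +$261.24 interest = $15,628.57; pay $2,766.88 → $12,861.69
Month 2: $12,861.69 +$261.24 interest = $13,122.93; pay $2,766.88 → $10,356.05
Month 3: $10,356.05 +$261.24 interest = $10,617.29; pay $2,766.88 → $7,850.41
Month 4: $7,850.41 +$261.24 interest = $8,111.65; pay $2,766.88 → $5,344.77
Month 5: $5,344.77 +$261.24 interest = $5,606.01; pay $2,766.88 → $2,839.13
Month 6: $2,839.13 +$261.24 interest = $3,100.37; pay $2,766.88 → $333.49
Month 7: $333.49 +$261.24 interest = $594.73; pay $594.73 → $0.00
Balance reaches $0.00 in month 7.

7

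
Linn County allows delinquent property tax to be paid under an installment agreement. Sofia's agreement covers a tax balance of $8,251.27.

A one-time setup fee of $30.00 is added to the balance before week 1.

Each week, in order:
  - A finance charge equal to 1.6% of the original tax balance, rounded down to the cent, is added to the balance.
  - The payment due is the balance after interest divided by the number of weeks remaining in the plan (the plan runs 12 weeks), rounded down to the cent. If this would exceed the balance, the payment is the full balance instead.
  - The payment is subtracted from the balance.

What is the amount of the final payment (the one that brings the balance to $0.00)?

$1,099.80

Week 1: opening $8,281.27; interest $132.02 → $8,413.29; payment $701.10; balance $7,712.19
Week 2: opening $7,712.19; interest $132.02 → $7,844.21; payment $713.11; balance $7,131.10
Week 3: opening $7,131.10; interest $132.02 → $7,263.12; payment $726.31; balance $6,536.81
Week 4: opening $6,536.81; interest $132.02 → $6,668.83; payment $740.98; balance $5,927.85
Week 5: opening $5,927.85; interest $132.02 → $6,059.87; payment $757.48; balance $5,302.39
Week 6: opening $5,302.39; interest $132.02 → $5,434.41; payment $776.34; balance $4,658.07
Week 7: opening $4,658.07; interest $132.02 → $4,790.09; payment $798.34; balance $3,991.75
Week 8: opening $3,991.75; interest $132.02 → $4,123.77; payment $824.75; balance $3,299.02
Week 9: opening $3,299.02; interest $132.02 → $3,431.04; payment $857.76; balance $2,573.28
Week 10: opening $2,573.28; interest $132.02 → $2,705.30; payment $901.76; balance $1,803.54
Week 11: opening $1,803.54; interest $132.02 → $1,935.56; payment $967.78; balance $967.78
Week 12: opening $967.78; interest $132.02 → $1,099.80; payment $1,099.80; balance $0.00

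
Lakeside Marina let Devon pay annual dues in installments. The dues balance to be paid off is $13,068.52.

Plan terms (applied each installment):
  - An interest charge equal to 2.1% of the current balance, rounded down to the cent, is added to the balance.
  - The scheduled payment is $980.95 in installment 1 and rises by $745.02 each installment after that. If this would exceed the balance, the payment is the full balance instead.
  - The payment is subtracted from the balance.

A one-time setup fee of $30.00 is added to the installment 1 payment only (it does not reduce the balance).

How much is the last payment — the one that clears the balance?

$1,813.41

Installment 1: $13,068.52 +$274.43 interest = $13,342.95; pay $980.95 (+ $30.00 fee) → $12,362.00
Installment 2: $12,362.00 +$259.60 interest = $12,621.60; pay $1,725.97 → $10,895.63
Installment 3: $10,895.63 +$228.80 interest = $11,124.43; pay $2,470.99 → $8,653.44
Installment 4: $8,653.44 +$181.72 interest = $8,835.16; pay $3,216.01 → $5,619.15
Installment 5: $5,619.15 +$118.00 interest = $5,737.15; pay $3,961.03 → $1,776.12
Installment 6: $1,776.12 +$37.29 interest = $1,813.41; pay $1,813.41 → $0.00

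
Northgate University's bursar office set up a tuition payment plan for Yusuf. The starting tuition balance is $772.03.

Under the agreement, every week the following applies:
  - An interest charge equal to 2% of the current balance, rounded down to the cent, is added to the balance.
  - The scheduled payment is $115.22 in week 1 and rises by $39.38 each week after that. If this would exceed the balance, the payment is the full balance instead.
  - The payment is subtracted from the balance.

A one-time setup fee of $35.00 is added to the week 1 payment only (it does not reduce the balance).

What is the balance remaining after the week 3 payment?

Week 1: $772.03 +$15.44 interest = $787.47; pay $115.22 (+ $35.00 fee) → $672.25
Week 2: $672.25 +$13.44 interest = $685.69; pay $154.60 → $531.09
Week 3: $531.09 +$10.62 interest = $541.71; pay $193.98 → $347.73

$347.73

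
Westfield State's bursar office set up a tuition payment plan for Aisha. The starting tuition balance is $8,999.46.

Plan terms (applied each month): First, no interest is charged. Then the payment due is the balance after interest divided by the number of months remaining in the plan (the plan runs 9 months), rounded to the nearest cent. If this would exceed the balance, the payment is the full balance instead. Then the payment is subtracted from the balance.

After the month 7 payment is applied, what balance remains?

# | Opening | Payment | End bal
1 | $8,999.46 | $999.94 | $7,999.52
2 | $7,999.52 | $999.94 | $6,999.58
3 | $6,999.58 | $999.94 | $5,999.64
4 | $5,999.64 | $999.94 | $4,999.70
5 | $4,999.70 | $999.94 | $3,999.76
6 | $3,999.76 | $999.94 | $2,999.82
7 | $2,999.82 | $999.94 | $1,999.88

$1,999.88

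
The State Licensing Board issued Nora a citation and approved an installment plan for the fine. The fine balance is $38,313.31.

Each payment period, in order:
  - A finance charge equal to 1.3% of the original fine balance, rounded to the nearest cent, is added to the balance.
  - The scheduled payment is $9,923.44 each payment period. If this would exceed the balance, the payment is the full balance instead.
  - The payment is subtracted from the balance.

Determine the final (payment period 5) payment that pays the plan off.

Payment period 1: $38,313.31 +$498.07 interest = $38,811.38; pay $9,923.44 → $28,887.94
Payment period 2: $28,887.94 +$498.07 interest = $29,386.01; pay $9,923.44 → $19,462.57
Payment period 3: $19,462.57 +$498.07 interest = $19,960.64; pay $9,923.44 → $10,037.20
Payment period 4: $10,037.20 +$498.07 interest = $10,535.27; pay $9,923.44 → $611.83
Payment period 5: $611.83 +$498.07 interest = $1,109.90; pay $1,109.90 → $0.00

$1,109.90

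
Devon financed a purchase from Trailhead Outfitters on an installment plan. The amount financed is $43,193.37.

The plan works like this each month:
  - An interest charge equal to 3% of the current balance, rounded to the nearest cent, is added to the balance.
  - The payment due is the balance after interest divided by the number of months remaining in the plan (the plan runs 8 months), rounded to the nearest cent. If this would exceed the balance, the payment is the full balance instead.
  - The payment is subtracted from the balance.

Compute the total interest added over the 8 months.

Month 1: opening $43,193.37; interest $1,295.80 → $44,489.17; payment $5,561.15; balance $38,928.02
Month 2: opening $38,928.02; interest $1,167.84 → $40,095.86; payment $5,727.98; balance $34,367.88
Month 3: opening $34,367.88; interest $1,031.04 → $35,398.92; payment $5,899.82; balance $29,499.10
Month 4: opening $29,499.10; interest $884.97 → $30,384.07; payment $6,076.81; balance $24,307.26
Month 5: opening $24,307.26; interest $729.22 → $25,036.48; payment $6,259.12; balance $18,777.36
Month 6: opening $18,777.36; interest $563.32 → $19,340.68; payment $6,446.89; balance $12,893.79
Month 7: opening $12,893.79; interest $386.81 → $13,280.60; payment $6,640.30; balance $6,640.30
Month 8: opening $6,640.30; interest $199.21 → $6,839.51; payment $6,839.51; balance $0.00
Total interest: $1,295.80 + $1,167.84 + $1,031.04 + $884.97 + $729.22 + $563.32 + $386.81 + $199.21 = $6,258.21

$6,258.21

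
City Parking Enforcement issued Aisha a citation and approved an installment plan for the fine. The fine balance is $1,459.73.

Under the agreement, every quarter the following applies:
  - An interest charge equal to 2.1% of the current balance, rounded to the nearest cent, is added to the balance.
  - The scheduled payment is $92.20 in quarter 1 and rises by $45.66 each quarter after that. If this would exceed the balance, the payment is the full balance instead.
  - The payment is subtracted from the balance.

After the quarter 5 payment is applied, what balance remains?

$672.51

Quarter 1: $1,459.73 +$30.65 interest = $1,490.38; pay $92.20 → $1,398.18
Quarter 2: $1,398.18 +$29.36 interest = $1,427.54; pay $137.86 → $1,289.68
Quarter 3: $1,289.68 +$27.08 interest = $1,316.76; pay $183.52 → $1,133.24
Quarter 4: $1,133.24 +$23.80 interest = $1,157.04; pay $229.18 → $927.86
Quarter 5: $927.86 +$19.49 interest = $947.35; pay $274.84 → $672.51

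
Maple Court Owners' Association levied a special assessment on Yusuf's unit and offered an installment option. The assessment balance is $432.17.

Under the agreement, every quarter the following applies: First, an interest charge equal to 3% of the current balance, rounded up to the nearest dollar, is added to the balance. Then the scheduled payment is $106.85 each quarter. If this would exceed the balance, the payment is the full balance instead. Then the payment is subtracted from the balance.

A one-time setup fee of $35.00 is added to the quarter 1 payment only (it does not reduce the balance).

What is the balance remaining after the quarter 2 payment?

Quarter 1: opening $432.17; interest $13.00 → $445.17; payment $106.85 (+ $35.00 fee); balance $338.32
Quarter 2: opening $338.32; interest $11.00 → $349.32; payment $106.85; balance $242.47

$242.47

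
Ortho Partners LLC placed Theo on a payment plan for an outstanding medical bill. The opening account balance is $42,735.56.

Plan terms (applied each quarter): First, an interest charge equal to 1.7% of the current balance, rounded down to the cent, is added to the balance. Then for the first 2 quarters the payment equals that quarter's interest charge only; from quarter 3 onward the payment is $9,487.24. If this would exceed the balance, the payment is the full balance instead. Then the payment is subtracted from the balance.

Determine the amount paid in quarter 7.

Quarter 1: $42,735.56 +$726.50 interest = $43,462.06; pay $726.50 → $42,735.56
Quarter 2: $42,735.56 +$726.50 interest = $43,462.06; pay $726.50 → $42,735.56
Quarter 3: $42,735.56 +$726.50 interest = $43,462.06; pay $9,487.24 → $33,974.82
Quarter 4: $33,974.82 +$577.57 interest = $34,552.39; pay $9,487.24 → $25,065.15
Quarter 5: $25,065.15 +$426.10 interest = $25,491.25; pay $9,487.24 → $16,004.01
Quarter 6: $16,004.01 +$272.06 interest = $16,276.07; pay $9,487.24 → $6,788.83
Quarter 7: $6,788.83 +$115.41 interest = $6,904.24; pay $6,904.24 → $0.00

$6,904.24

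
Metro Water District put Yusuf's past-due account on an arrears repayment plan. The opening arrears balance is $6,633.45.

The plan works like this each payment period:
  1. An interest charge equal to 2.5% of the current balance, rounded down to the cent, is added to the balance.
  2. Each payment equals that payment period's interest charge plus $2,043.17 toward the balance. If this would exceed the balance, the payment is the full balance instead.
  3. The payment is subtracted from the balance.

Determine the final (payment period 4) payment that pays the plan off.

Payment period 1: opening $6,633.45; interest $165.83 → $6,799.28; payment $2,209.00; balance $4,590.28
Payment period 2: opening $4,590.28; interest $114.75 → $4,705.03; payment $2,157.92; balance $2,547.11
Payment period 3: opening $2,547.11; interest $63.67 → $2,610.78; payment $2,106.84; balance $503.94
Payment period 4: opening $503.94; interest $12.59 → $516.53; payment $516.53; balance $0.00

$516.53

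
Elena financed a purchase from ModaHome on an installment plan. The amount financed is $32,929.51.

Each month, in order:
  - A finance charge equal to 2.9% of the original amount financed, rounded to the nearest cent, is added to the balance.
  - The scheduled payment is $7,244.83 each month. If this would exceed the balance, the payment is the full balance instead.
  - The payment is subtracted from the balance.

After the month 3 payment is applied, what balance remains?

$14,059.90

Month 1: opening $32,929.51; interest $954.96 → $33,884.47; payment $7,244.83; balance $26,639.64
Month 2: opening $26,639.64; interest $954.96 → $27,594.60; payment $7,244.83; balance $20,349.77
Month 3: opening $20,349.77; interest $954.96 → $21,304.73; payment $7,244.83; balance $14,059.90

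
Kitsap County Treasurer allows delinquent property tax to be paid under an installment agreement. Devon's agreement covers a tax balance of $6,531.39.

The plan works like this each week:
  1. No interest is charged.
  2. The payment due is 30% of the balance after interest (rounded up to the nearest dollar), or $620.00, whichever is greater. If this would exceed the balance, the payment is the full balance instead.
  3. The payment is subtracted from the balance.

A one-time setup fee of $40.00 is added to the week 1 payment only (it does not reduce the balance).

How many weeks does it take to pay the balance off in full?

Week 1: opening $6,531.39; payment $1,960.00 (+ $40.00 fee); balance $4,571.39
Week 2: opening $4,571.39; payment $1,372.00; balance $3,199.39
Week 3: opening $3,199.39; payment $960.00; balance $2,239.39
Week 4: opening $2,239.39; payment $672.00; balance $1,567.39
Week 5: opening $1,567.39; payment $620.00; balance $947.39
Week 6: opening $947.39; payment $620.00; balance $327.39
Week 7: opening $327.39; payment $327.39; balance $0.00
Balance reaches $0.00 in week 7.

7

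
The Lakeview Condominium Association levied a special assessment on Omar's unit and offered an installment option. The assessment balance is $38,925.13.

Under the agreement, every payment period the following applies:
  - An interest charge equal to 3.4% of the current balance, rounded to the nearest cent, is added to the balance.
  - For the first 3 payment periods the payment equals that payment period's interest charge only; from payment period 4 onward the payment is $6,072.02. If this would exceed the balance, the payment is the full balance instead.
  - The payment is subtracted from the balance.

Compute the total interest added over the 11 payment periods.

Payment period 1: opening $38,925.13; interest $1,323.45 → $40,248.58; payment $1,323.45; balance $38,925.13
Payment period 2: opening $38,925.13; interest $1,323.45 → $40,248.58; payment $1,323.45; balance $38,925.13
Payment period 3: opening $38,925.13; interest $1,323.45 → $40,248.58; payment $1,323.45; balance $38,925.13
Payment period 4: opening $38,925.13; interest $1,323.45 → $40,248.58; payment $6,072.02; balance $34,176.56
Payment period 5: opening $34,176.56; interest $1,162.00 → $35,338.56; payment $6,072.02; balance $29,266.54
Payment period 6: opening $29,266.54; interest $995.06 → $30,261.60; payment $6,072.02; balance $24,189.58
Payment period 7: opening $24,189.58; interest $822.45 → $25,012.03; payment $6,072.02; balance $18,940.01
Payment period 8: opening $18,940.01; interest $643.96 → $19,583.97; payment $6,072.02; balance $13,511.95
Payment period 9: opening $13,511.95; interest $459.41 → $13,971.36; payment $6,072.02; balance $7,899.34
Payment period 10: opening $7,899.34; interest $268.58 → $8,167.92; payment $6,072.02; balance $2,095.90
Payment period 11: opening $2,095.90; interest $71.26 → $2,167.16; payment $2,167.16; balance $0.00
Total interest: $1,323.45 + $1,323.45 + $1,323.45 + $1,323.45 + $1,162.00 + $995.06 + $822.45 + $643.96 + $459.41 + $268.58 + $71.26 = $9,716.52

$9,716.52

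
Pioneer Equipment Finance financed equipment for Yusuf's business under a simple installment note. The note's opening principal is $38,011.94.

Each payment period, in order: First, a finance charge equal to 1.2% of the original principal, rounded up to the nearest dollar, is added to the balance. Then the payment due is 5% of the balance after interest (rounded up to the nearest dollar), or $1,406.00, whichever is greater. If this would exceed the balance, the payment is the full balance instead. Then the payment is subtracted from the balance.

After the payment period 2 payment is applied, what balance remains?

$35,150.94

Payment period 1: opening $38,011.94; interest $457.00 → $38,468.94; payment $1,924.00; balance $36,544.94
Payment period 2: opening $36,544.94; interest $457.00 → $37,001.94; payment $1,851.00; balance $35,150.94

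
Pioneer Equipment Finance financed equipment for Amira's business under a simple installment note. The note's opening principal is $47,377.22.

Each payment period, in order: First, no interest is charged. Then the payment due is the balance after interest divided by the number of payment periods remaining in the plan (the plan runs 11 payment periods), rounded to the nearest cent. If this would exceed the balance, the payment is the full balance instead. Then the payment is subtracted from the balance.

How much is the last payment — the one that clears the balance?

$4,307.02

Payment period 1: opening $47,377.22; payment $4,307.02; balance $43,070.20
Payment period 2: opening $43,070.20; payment $4,307.02; balance $38,763.18
Payment period 3: opening $38,763.18; payment $4,307.02; balance $34,456.16
Payment period 4: opening $34,456.16; payment $4,307.02; balance $30,149.14
Payment period 5: opening $30,149.14; payment $4,307.02; balance $25,842.12
Payment period 6: opening $25,842.12; payment $4,307.02; balance $21,535.10
Payment period 7: opening $21,535.10; payment $4,307.02; balance $17,228.08
Payment period 8: opening $17,228.08; payment $4,307.02; balance $12,921.06
Payment period 9: opening $12,921.06; payment $4,307.02; balance $8,614.04
Payment period 10: opening $8,614.04; payment $4,307.02; balance $4,307.02
Payment period 11: opening $4,307.02; payment $4,307.02; balance $0.00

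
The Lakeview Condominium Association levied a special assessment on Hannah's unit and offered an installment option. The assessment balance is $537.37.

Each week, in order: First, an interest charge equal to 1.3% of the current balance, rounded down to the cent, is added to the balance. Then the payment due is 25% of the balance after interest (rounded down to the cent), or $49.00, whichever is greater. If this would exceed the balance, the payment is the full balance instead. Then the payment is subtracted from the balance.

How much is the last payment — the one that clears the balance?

$37.66

Week 1: $537.37 +$6.98 interest = $544.35; pay $136.08 → $408.27
Week 2: $408.27 +$5.30 interest = $413.57; pay $103.39 → $310.18
Week 3: $310.18 +$4.03 interest = $314.21; pay $78.55 → $235.66
Week 4: $235.66 +$3.06 interest = $238.72; pay $59.68 → $179.04
Week 5: $179.04 +$2.32 interest = $181.36; pay $49.00 → $132.36
Week 6: $132.36 +$1.72 interest = $134.08; pay $49.00 → $85.08
Week 7: $85.08 +$1.10 interest = $86.18; pay $49.00 → $37.18
Week 8: $37.18 +$0.48 interest = $37.66; pay $37.66 → $0.00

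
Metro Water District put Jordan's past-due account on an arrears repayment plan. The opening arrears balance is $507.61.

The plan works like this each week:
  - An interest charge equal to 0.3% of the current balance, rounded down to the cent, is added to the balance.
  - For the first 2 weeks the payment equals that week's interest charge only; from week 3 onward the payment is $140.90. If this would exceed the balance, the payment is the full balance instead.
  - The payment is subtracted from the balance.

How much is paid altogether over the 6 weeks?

$514.21

Week 1: opening $507.61; interest $1.52 → $509.13; payment $1.52; balance $507.61
Week 2: opening $507.61; interest $1.52 → $509.13; payment $1.52; balance $507.61
Week 3: opening $507.61; interest $1.52 → $509.13; payment $140.90; balance $368.23
Week 4: opening $368.23; interest $1.10 → $369.33; payment $140.90; balance $228.43
Week 5: opening $228.43; interest $0.68 → $229.11; payment $140.90; balance $88.21
Week 6: opening $88.21; interest $0.26 → $88.47; payment $88.47; balance $0.00
Total paid: $514.21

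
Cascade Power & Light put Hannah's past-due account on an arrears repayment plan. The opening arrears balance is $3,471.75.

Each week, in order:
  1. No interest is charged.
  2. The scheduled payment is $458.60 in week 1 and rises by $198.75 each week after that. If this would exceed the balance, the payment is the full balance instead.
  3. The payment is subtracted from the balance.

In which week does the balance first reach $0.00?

5

# | Opening | Payment | End bal
1 | $3,471.75 | $458.60 | $3,013.15
2 | $3,013.15 | $657.35 | $2,355.80
3 | $2,355.80 | $856.10 | $1,499.70
4 | $1,499.70 | $1,054.85 | $444.85
5 | $444.85 | $444.85 | $0.00
Balance reaches $0.00 in week 5.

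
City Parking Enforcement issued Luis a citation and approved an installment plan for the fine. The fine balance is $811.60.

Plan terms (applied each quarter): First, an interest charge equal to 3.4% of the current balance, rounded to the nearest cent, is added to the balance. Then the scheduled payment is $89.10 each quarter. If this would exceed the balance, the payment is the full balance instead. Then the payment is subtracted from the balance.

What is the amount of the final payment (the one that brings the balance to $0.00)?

$7.67

Quarter 1: $811.60 +$27.59 interest = $839.19; pay $89.10 → $750.09
Quarter 2: $750.09 +$25.50 interest = $775.59; pay $89.10 → $686.49
Quarter 3: $686.49 +$23.34 interest = $709.83; pay $89.10 → $620.73
Quarter 4: $620.73 +$21.10 interest = $641.83; pay $89.10 → $552.73
Quarter 5: $552.73 +$18.79 interest = $571.52; pay $89.10 → $482.42
Quarter 6: $482.42 +$16.40 interest = $498.82; pay $89.10 → $409.72
Quarter 7: $409.72 +$13.93 interest = $423.65; pay $89.10 → $334.55
Quarter 8: $334.55 +$11.37 interest = $345.92; pay $89.10 → $256.82
Quarter 9: $256.82 +$8.73 interest = $265.55; pay $89.10 → $176.45
Quarter 10: $176.45 +$6.00 interest = $182.45; pay $89.10 → $93.35
Quarter 11: $93.35 +$3.17 interest = $96.52; pay $89.10 → $7.42
Quarter 12: $7.42 +$0.25 interest = $7.67; pay $7.67 → $0.00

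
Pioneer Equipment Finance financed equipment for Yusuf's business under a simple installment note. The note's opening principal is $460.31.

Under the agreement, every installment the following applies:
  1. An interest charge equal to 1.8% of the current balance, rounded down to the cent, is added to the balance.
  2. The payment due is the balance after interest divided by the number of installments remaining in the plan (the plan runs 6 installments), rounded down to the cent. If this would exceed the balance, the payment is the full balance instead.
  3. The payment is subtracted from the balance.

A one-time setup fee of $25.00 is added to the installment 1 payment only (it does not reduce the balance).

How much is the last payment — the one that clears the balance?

$85.38

# | Opening | Interest | Payment | Fee | End bal
1 | $460.31 | $8.28 | $78.09 | $25.00 | $390.50
2 | $390.50 | $7.02 | $79.50 | — | $318.02
3 | $318.02 | $5.72 | $80.93 | — | $242.81
4 | $242.81 | $4.37 | $82.39 | — | $164.79
5 | $164.79 | $2.96 | $83.87 | — | $83.88
6 | $83.88 | $1.50 | $85.38 | — | $0.00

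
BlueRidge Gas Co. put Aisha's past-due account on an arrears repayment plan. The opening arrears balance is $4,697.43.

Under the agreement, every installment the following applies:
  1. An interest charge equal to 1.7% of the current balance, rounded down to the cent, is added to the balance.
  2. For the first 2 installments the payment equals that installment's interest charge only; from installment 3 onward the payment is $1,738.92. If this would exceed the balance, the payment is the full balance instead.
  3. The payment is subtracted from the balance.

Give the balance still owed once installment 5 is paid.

Installment 1: $4,697.43 +$79.85 interest = $4,777.28; pay $79.85 → $4,697.43
Installment 2: $4,697.43 +$79.85 interest = $4,777.28; pay $79.85 → $4,697.43
Installment 3: $4,697.43 +$79.85 interest = $4,777.28; pay $1,738.92 → $3,038.36
Installment 4: $3,038.36 +$51.65 interest = $3,090.01; pay $1,738.92 → $1,351.09
Installment 5: $1,351.09 +$22.96 interest = $1,374.05; pay $1,374.05 → $0.00

$0.00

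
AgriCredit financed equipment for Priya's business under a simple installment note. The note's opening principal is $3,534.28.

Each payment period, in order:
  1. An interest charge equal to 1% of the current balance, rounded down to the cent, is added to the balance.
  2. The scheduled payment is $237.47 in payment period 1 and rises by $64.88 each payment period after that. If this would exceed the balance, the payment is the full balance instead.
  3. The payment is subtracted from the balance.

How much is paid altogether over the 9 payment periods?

Payment period 1: opening $3,534.28; interest $35.34 → $3,569.62; payment $237.47; balance $3,332.15
Payment period 2: opening $3,332.15; interest $33.32 → $3,365.47; payment $302.35; balance $3,063.12
Payment period 3: opening $3,063.12; interest $30.63 → $3,093.75; payment $367.23; balance $2,726.52
Payment period 4: opening $2,726.52; interest $27.26 → $2,753.78; payment $432.11; balance $2,321.67
Payment period 5: opening $2,321.67; interest $23.21 → $2,344.88; payment $496.99; balance $1,847.89
Payment period 6: opening $1,847.89; interest $18.47 → $1,866.36; payment $561.87; balance $1,304.49
Payment period 7: opening $1,304.49; interest $13.04 → $1,317.53; payment $626.75; balance $690.78
Payment period 8: opening $690.78; interest $6.90 → $697.68; payment $691.63; balance $6.05
Payment period 9: opening $6.05; interest $0.06 → $6.11; payment $6.11; balance $0.00
Total paid: $3,722.51

$3,722.51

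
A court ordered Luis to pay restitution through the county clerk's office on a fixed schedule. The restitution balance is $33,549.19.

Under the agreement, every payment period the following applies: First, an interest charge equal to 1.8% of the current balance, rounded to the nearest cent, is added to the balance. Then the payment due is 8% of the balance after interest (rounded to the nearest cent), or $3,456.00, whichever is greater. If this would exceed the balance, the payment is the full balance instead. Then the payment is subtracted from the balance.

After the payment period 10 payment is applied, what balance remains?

Payment period 1: opening $33,549.19; interest $603.89 → $34,153.08; payment $3,456.00; balance $30,697.08
Payment period 2: opening $30,697.08; interest $552.55 → $31,249.63; payment $3,456.00; balance $27,793.63
Payment period 3: opening $27,793.63; interest $500.29 → $28,293.92; payment $3,456.00; balance $24,837.92
Payment period 4: opening $24,837.92; interest $447.08 → $25,285.00; payment $3,456.00; balance $21,829.00
Payment period 5: opening $21,829.00; interest $392.92 → $22,221.92; payment $3,456.00; balance $18,765.92
Payment period 6: opening $18,765.92; interest $337.79 → $19,103.71; payment $3,456.00; balance $15,647.71
Payment period 7: opening $15,647.71; interest $281.66 → $15,929.37; payment $3,456.00; balance $12,473.37
Payment period 8: opening $12,473.37; interest $224.52 → $12,697.89; payment $3,456.00; balance $9,241.89
Payment period 9: opening $9,241.89; interest $166.35 → $9,408.24; payment $3,456.00; balance $5,952.24
Payment period 10: opening $5,952.24; interest $107.14 → $6,059.38; payment $3,456.00; balance $2,603.38

$2,603.38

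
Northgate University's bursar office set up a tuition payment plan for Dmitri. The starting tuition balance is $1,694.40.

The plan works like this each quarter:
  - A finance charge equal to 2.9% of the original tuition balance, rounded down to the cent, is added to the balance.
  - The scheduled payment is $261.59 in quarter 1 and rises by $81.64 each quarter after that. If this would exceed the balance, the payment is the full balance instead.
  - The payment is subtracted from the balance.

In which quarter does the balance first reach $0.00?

5

# | Opening | Interest | Payment | End bal
1 | $1,694.40 | $49.13 | $261.59 | $1,481.94
2 | $1,481.94 | $49.13 | $343.23 | $1,187.84
3 | $1,187.84 | $49.13 | $424.87 | $812.10
4 | $812.10 | $49.13 | $506.51 | $354.72
5 | $354.72 | $49.13 | $403.85 | $0.00
Balance reaches $0.00 in quarter 5.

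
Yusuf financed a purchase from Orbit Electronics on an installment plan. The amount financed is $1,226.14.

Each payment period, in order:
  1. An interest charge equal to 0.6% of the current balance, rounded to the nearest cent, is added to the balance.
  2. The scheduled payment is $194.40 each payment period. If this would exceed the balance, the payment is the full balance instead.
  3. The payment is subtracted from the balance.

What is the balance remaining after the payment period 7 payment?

Payment period 1: $1,226.14 +$7.36 interest = $1,233.50; pay $194.40 → $1,039.10
Payment period 2: $1,039.10 +$6.23 interest = $1,045.33; pay $194.40 → $850.93
Payment period 3: $850.93 +$5.11 interest = $856.04; pay $194.40 → $661.64
Payment period 4: $661.64 +$3.97 interest = $665.61; pay $194.40 → $471.21
Payment period 5: $471.21 +$2.83 interest = $474.04; pay $194.40 → $279.64
Payment period 6: $279.64 +$1.68 interest = $281.32; pay $194.40 → $86.92
Payment period 7: $86.92 +$0.52 interest = $87.44; pay $87.44 → $0.00

$0.00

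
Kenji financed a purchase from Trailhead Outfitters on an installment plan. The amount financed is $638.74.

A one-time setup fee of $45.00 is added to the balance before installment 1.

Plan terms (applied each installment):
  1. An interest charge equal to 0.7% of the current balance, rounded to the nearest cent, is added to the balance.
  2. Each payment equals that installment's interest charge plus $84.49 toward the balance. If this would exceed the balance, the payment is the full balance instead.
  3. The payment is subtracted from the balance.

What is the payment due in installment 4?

# | Opening | Interest | Payment | End bal
1 | $683.74 | $4.79 | $89.28 | $599.25
2 | $599.25 | $4.19 | $88.68 | $514.76
3 | $514.76 | $3.60 | $88.09 | $430.27
4 | $430.27 | $3.01 | $87.50 | $345.78

$87.50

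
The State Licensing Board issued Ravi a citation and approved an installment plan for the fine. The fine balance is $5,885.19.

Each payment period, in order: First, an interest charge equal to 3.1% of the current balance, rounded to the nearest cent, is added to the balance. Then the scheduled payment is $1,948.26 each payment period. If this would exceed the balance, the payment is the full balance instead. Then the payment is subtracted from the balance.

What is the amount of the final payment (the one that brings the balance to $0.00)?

Payment period 1: $5,885.19 +$182.44 interest = $6,067.63; pay $1,948.26 → $4,119.37
Payment period 2: $4,119.37 +$127.70 interest = $4,247.07; pay $1,948.26 → $2,298.81
Payment period 3: $2,298.81 +$71.26 interest = $2,370.07; pay $1,948.26 → $421.81
Payment period 4: $421.81 +$13.08 interest = $434.89; pay $434.89 → $0.00

$434.89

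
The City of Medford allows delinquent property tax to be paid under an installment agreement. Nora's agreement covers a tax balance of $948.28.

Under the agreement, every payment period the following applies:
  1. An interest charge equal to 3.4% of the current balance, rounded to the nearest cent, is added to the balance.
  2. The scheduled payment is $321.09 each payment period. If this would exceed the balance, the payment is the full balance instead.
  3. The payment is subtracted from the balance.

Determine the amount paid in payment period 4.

$53.71

# | Opening | Interest | Payment | End bal
1 | $948.28 | $32.24 | $321.09 | $659.43
2 | $659.43 | $22.42 | $321.09 | $360.76
3 | $360.76 | $12.27 | $321.09 | $51.94
4 | $51.94 | $1.77 | $53.71 | $0.00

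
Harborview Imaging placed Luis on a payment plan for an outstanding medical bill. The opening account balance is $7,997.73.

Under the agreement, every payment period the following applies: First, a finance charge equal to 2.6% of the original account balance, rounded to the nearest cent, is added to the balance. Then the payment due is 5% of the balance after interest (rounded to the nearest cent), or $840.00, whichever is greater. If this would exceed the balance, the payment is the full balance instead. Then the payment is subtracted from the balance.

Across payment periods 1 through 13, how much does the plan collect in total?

Payment period 1: $7,997.73 +$207.94 interest = $8,205.67; pay $840.00 → $7,365.67
Payment period 2: $7,365.67 +$207.94 interest = $7,573.61; pay $840.00 → $6,733.61
Payment period 3: $6,733.61 +$207.94 interest = $6,941.55; pay $840.00 → $6,101.55
Payment period 4: $6,101.55 +$207.94 interest = $6,309.49; pay $840.00 → $5,469.49
Payment period 5: $5,469.49 +$207.94 interest = $5,677.43; pay $840.00 → $4,837.43
Payment period 6: $4,837.43 +$207.94 interest = $5,045.37; pay $840.00 → $4,205.37
Payment period 7: $4,205.37 +$207.94 interest = $4,413.31; pay $840.00 → $3,573.31
Payment period 8: $3,573.31 +$207.94 interest = $3,781.25; pay $840.00 → $2,941.25
Payment period 9: $2,941.25 +$207.94 interest = $3,149.19; pay $840.00 → $2,309.19
Payment period 10: $2,309.19 +$207.94 interest = $2,517.13; pay $840.00 → $1,677.13
Payment period 11: $1,677.13 +$207.94 interest = $1,885.07; pay $840.00 → $1,045.07
Payment period 12: $1,045.07 +$207.94 interest = $1,253.01; pay $840.00 → $413.01
Payment period 13: $413.01 +$207.94 interest = $620.95; pay $620.95 → $0.00
Total paid: $10,700.95

$10,700.95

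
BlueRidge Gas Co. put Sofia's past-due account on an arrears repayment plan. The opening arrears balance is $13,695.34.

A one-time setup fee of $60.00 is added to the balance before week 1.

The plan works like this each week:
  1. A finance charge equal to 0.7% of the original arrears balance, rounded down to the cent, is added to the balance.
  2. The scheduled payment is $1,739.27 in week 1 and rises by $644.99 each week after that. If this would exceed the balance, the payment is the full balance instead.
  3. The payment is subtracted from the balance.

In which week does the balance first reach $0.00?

Week 1: $13,755.34 +$95.86 interest = $13,851.20; pay $1,739.27 → $12,111.93
Week 2: $12,111.93 +$95.86 interest = $12,207.79; pay $2,384.26 → $9,823.53
Week 3: $9,823.53 +$95.86 interest = $9,919.39; pay $3,029.25 → $6,890.14
Week 4: $6,890.14 +$95.86 interest = $6,986.00; pay $3,674.24 → $3,311.76
Week 5: $3,311.76 +$95.86 interest = $3,407.62; pay $3,407.62 → $0.00
Balance reaches $0.00 in week 5.

5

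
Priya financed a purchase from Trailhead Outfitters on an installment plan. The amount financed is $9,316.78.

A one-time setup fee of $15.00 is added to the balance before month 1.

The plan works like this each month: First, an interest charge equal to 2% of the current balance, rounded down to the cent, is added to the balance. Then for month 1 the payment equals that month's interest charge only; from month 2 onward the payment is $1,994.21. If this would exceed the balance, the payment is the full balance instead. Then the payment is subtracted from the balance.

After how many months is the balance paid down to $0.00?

# | Opening | Interest | Payment | End bal
1 | $9,331.78 | $186.63 | $186.63 | $9,331.78
2 | $9,331.78 | $186.63 | $1,994.21 | $7,524.20
3 | $7,524.20 | $150.48 | $1,994.21 | $5,680.47
4 | $5,680.47 | $113.60 | $1,994.21 | $3,799.86
5 | $3,799.86 | $75.99 | $1,994.21 | $1,881.64
6 | $1,881.64 | $37.63 | $1,919.27 | $0.00
Balance reaches $0.00 in month 6.

6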